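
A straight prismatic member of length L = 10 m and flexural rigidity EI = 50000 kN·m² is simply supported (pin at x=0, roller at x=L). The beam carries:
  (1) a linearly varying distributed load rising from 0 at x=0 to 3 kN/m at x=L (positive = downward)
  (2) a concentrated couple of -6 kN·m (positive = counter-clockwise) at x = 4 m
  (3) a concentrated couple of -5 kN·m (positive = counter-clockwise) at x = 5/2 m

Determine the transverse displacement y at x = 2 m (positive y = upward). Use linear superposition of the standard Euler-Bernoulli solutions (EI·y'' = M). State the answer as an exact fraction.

Load 1 — triangular load w₀=3 kN/m (0→w₀ over full span):
  y_1 = -w₀x(7L⁴-10L²x²+3x⁴)/(360LEI) = -3·2·(7·10⁴-10·10²·2²+3·2⁴)/(360·10·50000) = -172/78125 m
Load 2 — applied couple M₀=-6 kN·m at a=4 m (b=L-a=6):
  y_2 = (M₀x³/(6L)+C₁x)/EI  [x≤a] with C₁=M₀(3b²-L²)/(6L)=-4/5 = ((-6)·2³/(6·10)+(-4/5)·2)/50000 = -3/62500 m
Load 3 — applied couple M₀=-5 kN·m at a=5/2 m (b=L-a=15/2):
  y_3 = (M₀x³/(6L)+C₁x)/EI  [x≤a] with C₁=M₀(3b²-L²)/(6L)=-275/48 = ((-5)·2³/(6·10)+(-275/48)·2)/50000 = -97/400000 m
Superposition: y = Σ y_i = -24921/10000000 m ≈ -0.002492 m

y(2) = -24921/10000000 m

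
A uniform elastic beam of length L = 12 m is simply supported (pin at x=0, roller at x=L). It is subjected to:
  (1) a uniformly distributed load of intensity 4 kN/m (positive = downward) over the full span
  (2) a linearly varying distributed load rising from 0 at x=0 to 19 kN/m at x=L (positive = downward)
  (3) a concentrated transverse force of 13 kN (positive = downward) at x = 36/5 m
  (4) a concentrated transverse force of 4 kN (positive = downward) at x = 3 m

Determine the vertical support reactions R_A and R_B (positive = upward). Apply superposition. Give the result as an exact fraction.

R_A = 351/5 kN, R_B = 544/5 kN

Load 1 — uniform load w=4 kN/m over full span:
  R_A = wL/2 = 4·12/2 = 24 kN
  R_B = wL/2 = 4·12/2 = 24 kN
Load 2 — triangular load w₀=19 kN/m (0→w₀ over full span):
  R_A = w₀L/6 = 19·12/6 = 38 kN
  R_B = w₀L/3 = 19·12/3 = 76 kN
Load 3 — point force P=13 kN at a=36/5 m (b=L-a=24/5):
  R_A = Pb/L = 13·(24/5)/12 = 26/5 kN
  R_B = Pa/L = 13·(36/5)/12 = 39/5 kN
Load 4 — point force P=4 kN at a=3 m (b=L-a=9):
  R_A = Pb/L = 4·9/12 = 3 kN
  R_B = Pa/L = 4·3/12 = 1 kN
Superposition: R_A = 351/5 kN, R_B = 544/5 kN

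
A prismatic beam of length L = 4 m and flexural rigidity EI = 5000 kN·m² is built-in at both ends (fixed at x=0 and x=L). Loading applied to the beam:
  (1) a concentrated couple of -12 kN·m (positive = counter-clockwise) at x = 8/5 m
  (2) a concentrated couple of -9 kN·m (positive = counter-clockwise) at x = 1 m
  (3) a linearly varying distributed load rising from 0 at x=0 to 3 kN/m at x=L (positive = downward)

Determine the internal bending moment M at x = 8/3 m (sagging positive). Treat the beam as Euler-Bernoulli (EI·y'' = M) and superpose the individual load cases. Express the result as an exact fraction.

M(8/3) = 35771/10800 kN·m

Load 1 — applied couple M₀=-12 kN·m at a=8/5 m (b=L-a=12/5):
  M_1 = R_Ax - M_A - M₀  [x>a] with R_A=-108/25, M_A=-36/25 = (-108/25)·(8/3) - (-36/25) - (-12) = 48/25 kN·m
Load 2 — applied couple M₀=-9 kN·m at a=1 m (b=L-a=3):
  M_2 = R_Ax - M_A - M₀  [x>a] with R_A=-81/32, M_A=27/16 = (-81/32)·(8/3) - (27/16) - (-9) = 9/16 kN·m
Load 3 — triangular load w₀=3 kN/m (0→w₀ over full span):
  M_3 = 3w₀Lx/20 - w₀L²/30 - w₀x³/(6L) = 3·3·4·(8/3)/20 - 3·4²/30 - 3·(8/3)³/(6·4) = 112/135 kN·m
Superposition: M = Σ M_i = 35771/10800 kN·m ≈ 3.312130 kN·m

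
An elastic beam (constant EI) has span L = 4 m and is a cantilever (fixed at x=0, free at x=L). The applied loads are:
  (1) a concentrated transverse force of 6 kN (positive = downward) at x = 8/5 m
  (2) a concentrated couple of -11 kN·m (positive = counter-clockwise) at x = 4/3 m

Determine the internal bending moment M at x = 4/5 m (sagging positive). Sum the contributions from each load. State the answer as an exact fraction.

M(4/5) = -79/5 kN·m

Load 1 — point force P=6 kN at a=8/5 m (b=L-a=12/5):
  M_1 = -P(a-x)  [x≤a] = -6·((8/5)-(4/5)) = -24/5 kN·m
Load 2 — applied couple M₀=-11 kN·m at a=4/3 m (b=L-a=8/3):
  M_2 = M₀  [x≤a] = (-11) = -11 kN·m
Superposition: M = Σ M_i = -79/5 kN·m ≈ -15.800000 kN·m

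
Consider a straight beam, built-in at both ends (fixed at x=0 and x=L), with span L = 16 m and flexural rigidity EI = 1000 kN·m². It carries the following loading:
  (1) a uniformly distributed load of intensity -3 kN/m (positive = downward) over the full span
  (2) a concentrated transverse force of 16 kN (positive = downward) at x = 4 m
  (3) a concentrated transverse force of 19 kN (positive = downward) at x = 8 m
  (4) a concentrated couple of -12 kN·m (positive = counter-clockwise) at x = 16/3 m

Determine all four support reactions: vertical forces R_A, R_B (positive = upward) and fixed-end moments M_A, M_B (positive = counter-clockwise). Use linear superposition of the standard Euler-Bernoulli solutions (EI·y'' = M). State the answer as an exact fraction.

R_A = -2 kN, M_A = 10 kN·m, R_B = -11 kN, M_B = 10 kN·m

Load 1 — uniform load w=-3 kN/m over full span:
  R_A = wL/2 = (-3)·16/2 = -24 kN
  M_A = wL²/12 = (-3)·16²/12 = -64 kN·m
  R_B = wL/2 = (-3)·16/2 = -24 kN
  M_B = -wL²/12 = -(-3)·16²/12 = 64 kN·m
Load 2 — point force P=16 kN at a=4 m (b=L-a=12):
  R_A = Pb²(3a+b)/L³ = 16·12²·(3·4+12)/16³ = 27/2 kN
  M_A = Pab²/L² = 16·4·12²/16² = 36 kN·m
  R_B = Pa²(a+3b)/L³ = 16·4²·(4+3·12)/16³ = 5/2 kN
  M_B = -Pa²b/L² = -16·4²·12/16² = -12 kN·m
Load 3 — point force P=19 kN at a=8 m (b=L-a=8):
  R_A = Pb²(3a+b)/L³ = 19·8²·(3·8+8)/16³ = 19/2 kN
  M_A = Pab²/L² = 19·8·8²/16² = 38 kN·m
  R_B = Pa²(a+3b)/L³ = 19·8²·(8+3·8)/16³ = 19/2 kN
  M_B = -Pa²b/L² = -19·8²·8/16² = -38 kN·m
Load 4 — applied couple M₀=-12 kN·m at a=16/3 m (b=L-a=32/3):
  R_A = 6M₀ab/L³ = 6·(-12)·(16/3)·(32/3)/16³ = -1 kN
  M_A = M₀b(2a-b)/L² = (-12)·(32/3)·(2·(16/3)-(32/3))/16² = 0 kN·m
  R_B = -6M₀ab/L³ = -6·(-12)·(16/3)·(32/3)/16³ = 1 kN
  M_B = M₀a(2b-a)/L² = (-12)·(16/3)·(2·(32/3)-(16/3))/16² = -4 kN·m
Superposition: R_A = -2 kN, M_A = 10 kN·m, R_B = -11 kN, M_B = 10 kN·m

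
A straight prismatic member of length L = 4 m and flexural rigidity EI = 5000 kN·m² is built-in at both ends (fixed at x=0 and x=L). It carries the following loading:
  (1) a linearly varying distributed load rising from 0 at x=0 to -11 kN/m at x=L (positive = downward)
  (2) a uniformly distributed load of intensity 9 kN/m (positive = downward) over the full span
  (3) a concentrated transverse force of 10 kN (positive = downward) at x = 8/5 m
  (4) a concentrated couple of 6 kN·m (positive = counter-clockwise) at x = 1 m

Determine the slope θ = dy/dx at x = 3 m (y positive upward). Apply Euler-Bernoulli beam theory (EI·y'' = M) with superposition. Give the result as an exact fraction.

Load 1 — triangular load w₀=-11 kN/m (0→w₀ over full span):
  θ_1 = -w₀(2x(L-x)(L-2x)(x+2L)+x²(L-x)²)/(120LEI) = -(-11)·(2·3·(4-3)·(4-2·3)·(3+2·4)+3²·(4-3)²)/(120·4·5000) = -451/800000 rad
Load 2 — uniform load w=9 kN/m over full span:
  θ_2 = -wx(L-x)(L-2x)/(12EI) = -9·3·(4-3)·(4-2·3)/(12·5000) = 9/10000 rad
Load 3 — point force P=10 kN at a=8/5 m (b=L-a=12/5):
  θ_3 = Pa²(L-x)(2bL-(3b+a)(L-x))/(2L³EI)  [x>a] = 10·(8/5)²·(4-3)·(2·(12/5)·4-(3·(12/5)+(8/5))·(4-3))/(2·4³·5000) = 13/31250 rad
Load 4 — applied couple M₀=6 kN·m at a=1 m (b=L-a=3):
  θ_4 = (R_Ax²/2 - M_Ax - M₀(x-a))/EI  [x>a] with R_A=27/16, M_A=-9/8 = ((27/16)·3²/2 - (-9/8)·3 - 6·(3-1))/5000 = -33/160000 rad
Superposition: θ = Σ θ_i = 273/500000 rad ≈ 0.000546 rad

θ(3) = 273/500000 rad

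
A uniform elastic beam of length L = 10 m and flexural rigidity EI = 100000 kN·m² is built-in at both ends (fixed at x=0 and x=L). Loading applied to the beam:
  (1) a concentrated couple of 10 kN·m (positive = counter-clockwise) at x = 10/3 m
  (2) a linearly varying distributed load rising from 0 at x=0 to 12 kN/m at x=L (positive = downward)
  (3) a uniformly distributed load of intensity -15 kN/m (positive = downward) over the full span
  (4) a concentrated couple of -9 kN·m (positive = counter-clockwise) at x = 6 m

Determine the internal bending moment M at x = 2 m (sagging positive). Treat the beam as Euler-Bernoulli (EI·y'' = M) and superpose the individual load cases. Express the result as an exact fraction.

Load 1 — applied couple M₀=10 kN·m at a=10/3 m (b=L-a=20/3):
  M_1 = R_Ax - M_A  [x≤a] with R_A=4/3, M_A=0 = (4/3)·2 - 0 = 8/3 kN·m
Load 2 — triangular load w₀=12 kN/m (0→w₀ over full span):
  M_2 = 3w₀Lx/20 - w₀L²/30 - w₀x³/(6L) = 3·12·10·2/20 - 12·10²/30 - 12·2³/(6·10) = -28/5 kN·m
Load 3 — uniform load w=-15 kN/m over full span:
  M_3 = wLx/2 - wL²/12 - wx²/2 = (-15)·10·2/2 - (-15)·10²/12 - (-15)·2²/2 = 5 kN·m
Load 4 — applied couple M₀=-9 kN·m at a=6 m (b=L-a=4):
  M_4 = R_Ax - M_A  [x≤a] with R_A=-162/125, M_A=-72/25 = (-162/125)·2 - (-72/25) = 36/125 kN·m
Superposition: M = Σ M_i = 883/375 kN·m ≈ 2.354667 kN·m

M(2) = 883/375 kN·m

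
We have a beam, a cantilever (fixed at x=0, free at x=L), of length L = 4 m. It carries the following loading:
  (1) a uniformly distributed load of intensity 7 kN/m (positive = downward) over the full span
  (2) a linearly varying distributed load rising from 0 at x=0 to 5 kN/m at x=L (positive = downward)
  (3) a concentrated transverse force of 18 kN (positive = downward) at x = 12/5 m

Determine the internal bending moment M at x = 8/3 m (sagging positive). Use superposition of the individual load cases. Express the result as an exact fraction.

Load 1 — uniform load w=7 kN/m over full span:
  M_1 = -w(L-x)²/2 = -7·(4-(8/3))²/2 = -56/9 kN·m
Load 2 — triangular load w₀=5 kN/m (0→w₀ over full span):
  M_2 = w₀Lx/2 - w₀L²/3 - w₀x³/(6L) = 5·4·(8/3)/2 - 5·4²/3 - 5·(8/3)³/(6·4) = -320/81 kN·m
Load 3 — point force P=18 kN at a=12/5 m (b=L-a=8/5):
  M_3 = 0  [x>a] = 0 kN·m
Superposition: M = Σ M_i = -824/81 kN·m ≈ -10.172840 kN·m

M(8/3) = -824/81 kN·m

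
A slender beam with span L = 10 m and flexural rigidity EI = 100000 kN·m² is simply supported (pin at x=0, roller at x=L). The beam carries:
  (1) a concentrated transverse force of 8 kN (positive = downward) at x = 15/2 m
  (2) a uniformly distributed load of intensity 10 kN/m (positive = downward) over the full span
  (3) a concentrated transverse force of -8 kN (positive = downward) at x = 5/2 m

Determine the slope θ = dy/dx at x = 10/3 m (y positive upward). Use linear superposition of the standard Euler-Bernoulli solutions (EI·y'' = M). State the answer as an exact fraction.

θ(10/3) = -269/129600 rad

Load 1 — point force P=8 kN at a=15/2 m (b=L-a=5/2):
  θ_1 = -Pb(L²-b²-3x²)/(6LEI)  [x≤a] = -8·(5/2)·(10²-(5/2)²-3·(10/3)²)/(6·10·100000) = -29/144000 rad
Load 2 — uniform load w=10 kN/m over full span:
  θ_2 = -w(L³-6Lx²+4x³)/(24EI) = -10·(10³-6·10·(10/3)²+4·(10/3)³)/(24·100000) = -13/6480 rad
Load 3 — point force P=-8 kN at a=5/2 m (b=L-a=15/2):
  θ_3 = -Pa(2L²-6Lx+3x²+a²)/(6LEI)  [x>a] = -(-8)·(5/2)·(2·10²-6·10·(10/3)+3·(10/3)²+(5/2)²)/(6·10·100000) = 19/144000 rad
Superposition: θ = Σ θ_i = -269/129600 rad ≈ -0.002076 rad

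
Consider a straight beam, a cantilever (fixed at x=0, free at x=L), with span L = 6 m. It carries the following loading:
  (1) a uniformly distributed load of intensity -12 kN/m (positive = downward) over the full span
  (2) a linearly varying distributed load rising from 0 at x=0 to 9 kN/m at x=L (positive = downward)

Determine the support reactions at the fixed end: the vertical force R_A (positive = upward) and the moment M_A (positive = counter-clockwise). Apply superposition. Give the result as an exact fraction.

R_A = -45 kN, M_A = -108 kN·m

Load 1 — uniform load w=-12 kN/m over full span:
  R_A = wL = (-12)·6 = -72 kN
  M_A = wL²/2 = (-12)·6²/2 = -216 kN·m
Load 2 — triangular load w₀=9 kN/m (0→w₀ over full span):
  R_A = w₀L/2 = 9·6/2 = 27 kN
  M_A = w₀L²/3 = 9·6²/3 = 108 kN·m
Superposition: R_A = -45 kN, M_A = -108 kN·m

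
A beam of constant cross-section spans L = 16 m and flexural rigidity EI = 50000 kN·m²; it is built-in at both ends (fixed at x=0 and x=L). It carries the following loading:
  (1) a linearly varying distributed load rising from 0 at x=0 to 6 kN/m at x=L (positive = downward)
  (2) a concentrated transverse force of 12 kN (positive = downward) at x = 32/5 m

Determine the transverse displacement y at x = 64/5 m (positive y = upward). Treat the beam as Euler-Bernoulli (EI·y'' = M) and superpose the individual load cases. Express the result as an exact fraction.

y(64/5) = -299008/48828125 m

Load 1 — triangular load w₀=6 kN/m (0→w₀ over full span):
  y_1 = -w₀x²(L-x)²(x+2L)/(120LEI) = -6·(64/5)²·(16-(64/5))²·((64/5)+2·16)/(120·16·50000) = -229376/48828125 m
Load 2 — point force P=12 kN at a=32/5 m (b=L-a=48/5):
  y_2 = -Pa²(L-x)²(3bL-(3b+a)(L-x))/(6L³EI)  [x>a] = -12·(32/5)²·(16-(64/5))²·(3·(48/5)·16-(3·(48/5)+(32/5))·(16-(64/5)))/(6·16³·50000) = -69632/48828125 m
Superposition: y = Σ y_i = -299008/48828125 m ≈ -0.006124 m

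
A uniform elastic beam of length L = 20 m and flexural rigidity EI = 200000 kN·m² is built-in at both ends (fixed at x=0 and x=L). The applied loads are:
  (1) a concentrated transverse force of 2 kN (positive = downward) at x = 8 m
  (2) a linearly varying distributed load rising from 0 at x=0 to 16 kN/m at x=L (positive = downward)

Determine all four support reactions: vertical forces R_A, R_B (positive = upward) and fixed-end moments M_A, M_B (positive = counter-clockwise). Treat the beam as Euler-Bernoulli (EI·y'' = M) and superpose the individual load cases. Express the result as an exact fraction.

Load 1 — point force P=2 kN at a=8 m (b=L-a=12):
  R_A = Pb²(3a+b)/L³ = 2·12²·(3·8+12)/20³ = 162/125 kN
  M_A = Pab²/L² = 2·8·12²/20² = 144/25 kN·m
  R_B = Pa²(a+3b)/L³ = 2·8²·(8+3·12)/20³ = 88/125 kN
  M_B = -Pa²b/L² = -2·8²·12/20² = -96/25 kN·m
Load 2 — triangular load w₀=16 kN/m (0→w₀ over full span):
  R_A = 3w₀L/20 = 3·16·20/20 = 48 kN
  M_A = w₀L²/30 = 16·20²/30 = 640/3 kN·m
  R_B = 7w₀L/20 = 7·16·20/20 = 112 kN
  M_B = -w₀L²/20 = -16·20²/20 = -320 kN·m
Superposition: R_A = 6162/125 kN, M_A = 16432/75 kN·m, R_B = 14088/125 kN, M_B = -8096/25 kN·m

R_A = 6162/125 kN, M_A = 16432/75 kN·m, R_B = 14088/125 kN, M_B = -8096/25 kN·m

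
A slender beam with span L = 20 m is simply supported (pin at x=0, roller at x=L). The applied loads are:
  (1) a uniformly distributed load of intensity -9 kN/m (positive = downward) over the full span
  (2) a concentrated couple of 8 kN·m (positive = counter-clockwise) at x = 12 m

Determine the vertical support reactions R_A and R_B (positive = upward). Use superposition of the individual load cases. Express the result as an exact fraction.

Load 1 — uniform load w=-9 kN/m over full span:
  R_A = wL/2 = (-9)·20/2 = -90 kN
  R_B = wL/2 = (-9)·20/2 = -90 kN
Load 2 — applied couple M₀=8 kN·m at a=12 m (b=L-a=8):
  R_A = M₀/L = 8/20 = 2/5 kN
  R_B = -M₀/L = -8/20 = -2/5 kN
Superposition: R_A = -448/5 kN, R_B = -452/5 kN

R_A = -448/5 kN, R_B = -452/5 kN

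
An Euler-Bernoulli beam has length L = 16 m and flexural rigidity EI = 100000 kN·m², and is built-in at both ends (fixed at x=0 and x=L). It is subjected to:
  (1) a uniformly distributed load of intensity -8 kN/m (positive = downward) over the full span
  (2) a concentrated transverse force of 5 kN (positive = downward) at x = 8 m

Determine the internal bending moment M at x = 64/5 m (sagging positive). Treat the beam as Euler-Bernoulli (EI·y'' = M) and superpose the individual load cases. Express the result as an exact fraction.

M(64/5) = 362/75 kN·m

Load 1 — uniform load w=-8 kN/m over full span:
  M_1 = wLx/2 - wL²/12 - wx²/2 = (-8)·16·(64/5)/2 - (-8)·16²/12 - (-8)·(64/5)²/2 = 512/75 kN·m
Load 2 — point force P=5 kN at a=8 m (b=L-a=8):
  M_2 = Pa²(a+3b)(L-x)/L³ - Pa²b/L²  [x>a] = 5·8²·(8+3·8)·(16-(64/5))/16³ - 5·8²·8/16² = -2 kN·m
Superposition: M = Σ M_i = 362/75 kN·m ≈ 4.826667 kN·m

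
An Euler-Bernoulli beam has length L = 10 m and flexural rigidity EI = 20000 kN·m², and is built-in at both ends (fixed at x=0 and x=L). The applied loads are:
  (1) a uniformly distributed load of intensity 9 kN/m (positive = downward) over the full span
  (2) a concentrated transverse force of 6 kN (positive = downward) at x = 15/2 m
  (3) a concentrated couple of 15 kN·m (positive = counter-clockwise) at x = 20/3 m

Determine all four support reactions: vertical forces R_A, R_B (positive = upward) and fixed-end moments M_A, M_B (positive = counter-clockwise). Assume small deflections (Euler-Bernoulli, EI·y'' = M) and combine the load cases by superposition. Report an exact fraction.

R_A = 767/16 kN, M_A = 1325/16 kN·m, R_B = 769/16 kN, M_B = -1335/16 kN·m

Load 1 — uniform load w=9 kN/m over full span:
  R_A = wL/2 = 9·10/2 = 45 kN
  M_A = wL²/12 = 9·10²/12 = 75 kN·m
  R_B = wL/2 = 9·10/2 = 45 kN
  M_B = -wL²/12 = -9·10²/12 = -75 kN·m
Load 2 — point force P=6 kN at a=15/2 m (b=L-a=5/2):
  R_A = Pb²(3a+b)/L³ = 6·(5/2)²·(3·(15/2)+(5/2))/10³ = 15/16 kN
  M_A = Pab²/L² = 6·(15/2)·(5/2)²/10² = 45/16 kN·m
  R_B = Pa²(a+3b)/L³ = 6·(15/2)²·((15/2)+3·(5/2))/10³ = 81/16 kN
  M_B = -Pa²b/L² = -6·(15/2)²·(5/2)/10² = -135/16 kN·m
Load 3 — applied couple M₀=15 kN·m at a=20/3 m (b=L-a=10/3):
  R_A = 6M₀ab/L³ = 6·15·(20/3)·(10/3)/10³ = 2 kN
  M_A = M₀b(2a-b)/L² = 15·(10/3)·(2·(20/3)-(10/3))/10² = 5 kN·m
  R_B = -6M₀ab/L³ = -6·15·(20/3)·(10/3)/10³ = -2 kN
  M_B = M₀a(2b-a)/L² = 15·(20/3)·(2·(10/3)-(20/3))/10² = 0 kN·m
Superposition: R_A = 767/16 kN, M_A = 1325/16 kN·m, R_B = 769/16 kN, M_B = -1335/16 kN·m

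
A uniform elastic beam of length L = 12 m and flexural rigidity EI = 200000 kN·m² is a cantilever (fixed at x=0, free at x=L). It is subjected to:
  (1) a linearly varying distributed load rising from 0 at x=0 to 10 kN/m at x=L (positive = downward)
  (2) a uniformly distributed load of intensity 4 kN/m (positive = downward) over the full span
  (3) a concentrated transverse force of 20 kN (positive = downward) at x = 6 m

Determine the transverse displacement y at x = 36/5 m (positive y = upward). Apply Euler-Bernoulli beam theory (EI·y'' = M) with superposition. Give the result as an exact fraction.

y(36/5) = -3055149/39062500 m

Load 1 — triangular load w₀=10 kN/m (0→w₀ over full span):
  y_1 = (w₀Lx³/12-w₀L²x²/6-w₀x⁵/(120L))/EI = (10·12·(36/5)³/12-10·12²·(36/5)²/6-10·(36/5)⁵/(120·12))/200000 = -431811/9765625 m
Load 2 — uniform load w=4 kN/m over full span:
  y_2 = -wx²(x²-4Lx+6L²)/(24EI) = -4·(36/5)²·((36/5)²-4·12·(36/5)+6·12²)/(24·200000) = -48114/1953125 m
Load 3 — point force P=20 kN at a=6 m (b=L-a=6):
  y_3 = -Pa²(3x-a)/(6EI)  [x>a] = -20·6²·(3·(36/5)-6)/(6·200000) = -117/12500 m
Superposition: y = Σ y_i = -3055149/39062500 m ≈ -0.078212 m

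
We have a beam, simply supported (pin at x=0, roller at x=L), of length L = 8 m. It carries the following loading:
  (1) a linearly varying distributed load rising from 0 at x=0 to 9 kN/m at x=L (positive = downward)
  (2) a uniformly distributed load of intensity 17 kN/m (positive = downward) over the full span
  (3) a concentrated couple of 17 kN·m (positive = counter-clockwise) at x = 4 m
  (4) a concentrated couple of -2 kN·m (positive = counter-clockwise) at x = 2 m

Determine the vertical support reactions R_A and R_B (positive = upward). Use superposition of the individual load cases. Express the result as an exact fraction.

R_A = 655/8 kN, R_B = 721/8 kN

Load 1 — triangular load w₀=9 kN/m (0→w₀ over full span):
  R_A = w₀L/6 = 9·8/6 = 12 kN
  R_B = w₀L/3 = 9·8/3 = 24 kN
Load 2 — uniform load w=17 kN/m over full span:
  R_A = wL/2 = 17·8/2 = 68 kN
  R_B = wL/2 = 17·8/2 = 68 kN
Load 3 — applied couple M₀=17 kN·m at a=4 m (b=L-a=4):
  R_A = M₀/L = 17/8 kN
  R_B = -M₀/L = -17/8 kN
Load 4 — applied couple M₀=-2 kN·m at a=2 m (b=L-a=6):
  R_A = M₀/L = (-2)/8 = -1/4 kN
  R_B = -M₀/L = -(-2)/8 = 1/4 kN
Superposition: R_A = 655/8 kN, R_B = 721/8 kN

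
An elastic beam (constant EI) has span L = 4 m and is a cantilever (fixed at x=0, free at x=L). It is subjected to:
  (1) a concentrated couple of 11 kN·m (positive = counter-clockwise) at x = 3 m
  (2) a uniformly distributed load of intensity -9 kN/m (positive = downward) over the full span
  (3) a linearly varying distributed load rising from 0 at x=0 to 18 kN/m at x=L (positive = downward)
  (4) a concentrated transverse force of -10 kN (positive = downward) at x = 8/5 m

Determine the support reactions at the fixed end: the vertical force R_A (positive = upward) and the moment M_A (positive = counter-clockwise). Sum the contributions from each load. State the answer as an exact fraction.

R_A = -10 kN, M_A = -3 kN·m

Load 1 — applied couple M₀=11 kN·m at a=3 m (b=L-a=1):
  R_A = 0 kN
  M_A = -M₀ = -11 kN·m
Load 2 — uniform load w=-9 kN/m over full span:
  R_A = wL = (-9)·4 = -36 kN
  M_A = wL²/2 = (-9)·4²/2 = -72 kN·m
Load 3 — triangular load w₀=18 kN/m (0→w₀ over full span):
  R_A = w₀L/2 = 18·4/2 = 36 kN
  M_A = w₀L²/3 = 18·4²/3 = 96 kN·m
Load 4 — point force P=-10 kN at a=8/5 m (b=L-a=12/5):
  R_A = P = (-10) = -10 kN
  M_A = Pa = (-10)·(8/5) = -16 kN·m
Superposition: R_A = -10 kN, M_A = -3 kN·m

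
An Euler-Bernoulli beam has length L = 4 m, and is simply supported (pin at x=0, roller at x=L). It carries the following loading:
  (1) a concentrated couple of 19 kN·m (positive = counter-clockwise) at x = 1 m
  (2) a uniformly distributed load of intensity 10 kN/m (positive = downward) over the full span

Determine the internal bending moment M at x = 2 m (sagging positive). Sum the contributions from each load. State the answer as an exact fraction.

Load 1 — applied couple M₀=19 kN·m at a=1 m (b=L-a=3):
  M_1 = M₀x/L - M₀  [x>a] = 19·2/4 - 19 = -19/2 kN·m
Load 2 — uniform load w=10 kN/m over full span:
  M_2 = wx(L-x)/2 = 10·2·(4-2)/2 = 20 kN·m
Superposition: M = Σ M_i = 21/2 kN·m ≈ 10.500000 kN·m

M(2) = 21/2 kN·m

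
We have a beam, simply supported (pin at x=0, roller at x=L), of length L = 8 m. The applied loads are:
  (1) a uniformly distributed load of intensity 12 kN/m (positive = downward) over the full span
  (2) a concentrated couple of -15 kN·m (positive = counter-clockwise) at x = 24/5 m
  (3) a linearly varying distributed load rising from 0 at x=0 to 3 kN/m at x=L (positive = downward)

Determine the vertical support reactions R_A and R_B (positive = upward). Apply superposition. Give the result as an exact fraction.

R_A = 401/8 kN, R_B = 463/8 kN

Load 1 — uniform load w=12 kN/m over full span:
  R_A = wL/2 = 12·8/2 = 48 kN
  R_B = wL/2 = 12·8/2 = 48 kN
Load 2 — applied couple M₀=-15 kN·m at a=24/5 m (b=L-a=16/5):
  R_A = M₀/L = (-15)/8 = -15/8 kN
  R_B = -M₀/L = -(-15)/8 = 15/8 kN
Load 3 — triangular load w₀=3 kN/m (0→w₀ over full span):
  R_A = w₀L/6 = 3·8/6 = 4 kN
  R_B = w₀L/3 = 3·8/3 = 8 kN
Superposition: R_A = 401/8 kN, R_B = 463/8 kN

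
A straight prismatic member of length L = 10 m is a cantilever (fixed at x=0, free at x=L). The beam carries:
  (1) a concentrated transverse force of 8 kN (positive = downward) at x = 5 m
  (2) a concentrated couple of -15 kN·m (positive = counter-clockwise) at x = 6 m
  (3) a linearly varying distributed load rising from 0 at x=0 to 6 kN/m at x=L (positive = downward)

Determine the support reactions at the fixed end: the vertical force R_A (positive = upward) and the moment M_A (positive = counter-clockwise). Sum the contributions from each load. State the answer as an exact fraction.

R_A = 38 kN, M_A = 255 kN·m

Load 1 — point force P=8 kN at a=5 m (b=L-a=5):
  R_A = P = 8 kN
  M_A = Pa = 8·5 = 40 kN·m
Load 2 — applied couple M₀=-15 kN·m at a=6 m (b=L-a=4):
  R_A = 0 kN
  M_A = -M₀ = -(-15) = 15 kN·m
Load 3 — triangular load w₀=6 kN/m (0→w₀ over full span):
  R_A = w₀L/2 = 6·10/2 = 30 kN
  M_A = w₀L²/3 = 6·10²/3 = 200 kN·m
Superposition: R_A = 38 kN, M_A = 255 kN·m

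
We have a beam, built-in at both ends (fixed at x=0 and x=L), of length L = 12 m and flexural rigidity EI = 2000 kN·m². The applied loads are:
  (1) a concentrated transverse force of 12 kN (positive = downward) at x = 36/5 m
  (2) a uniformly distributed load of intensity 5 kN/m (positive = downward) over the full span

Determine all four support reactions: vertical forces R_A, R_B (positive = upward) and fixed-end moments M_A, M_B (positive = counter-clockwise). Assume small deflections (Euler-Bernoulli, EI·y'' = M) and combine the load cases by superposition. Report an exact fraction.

R_A = 4278/125 kN, M_A = 9228/125 kN·m, R_B = 4722/125 kN, M_B = -10092/125 kN·m

Load 1 — point force P=12 kN at a=36/5 m (b=L-a=24/5):
  R_A = Pb²(3a+b)/L³ = 12·(24/5)²·(3·(36/5)+(24/5))/12³ = 528/125 kN
  M_A = Pab²/L² = 12·(36/5)·(24/5)²/12² = 1728/125 kN·m
  R_B = Pa²(a+3b)/L³ = 12·(36/5)²·((36/5)+3·(24/5))/12³ = 972/125 kN
  M_B = -Pa²b/L² = -12·(36/5)²·(24/5)/12² = -2592/125 kN·m
Load 2 — uniform load w=5 kN/m over full span:
  R_A = wL/2 = 5·12/2 = 30 kN
  M_A = wL²/12 = 5·12²/12 = 60 kN·m
  R_B = wL/2 = 5·12/2 = 30 kN
  M_B = -wL²/12 = -5·12²/12 = -60 kN·m
Superposition: R_A = 4278/125 kN, M_A = 9228/125 kN·m, R_B = 4722/125 kN, M_B = -10092/125 kN·m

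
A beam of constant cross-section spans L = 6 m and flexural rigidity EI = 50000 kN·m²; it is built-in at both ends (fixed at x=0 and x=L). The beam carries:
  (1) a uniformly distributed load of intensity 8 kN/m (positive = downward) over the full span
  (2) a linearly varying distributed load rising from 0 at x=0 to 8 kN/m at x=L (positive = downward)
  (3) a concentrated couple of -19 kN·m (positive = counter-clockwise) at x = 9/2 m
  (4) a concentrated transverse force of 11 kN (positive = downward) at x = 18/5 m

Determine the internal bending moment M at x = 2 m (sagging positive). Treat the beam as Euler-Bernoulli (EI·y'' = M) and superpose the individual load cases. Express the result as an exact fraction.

Load 1 — uniform load w=8 kN/m over full span:
  M_1 = wLx/2 - wL²/12 - wx²/2 = 8·6·2/2 - 8·6²/12 - 8·2²/2 = 8 kN·m
Load 2 — triangular load w₀=8 kN/m (0→w₀ over full span):
  M_2 = 3w₀Lx/20 - w₀L²/30 - w₀x³/(6L) = 3·8·6·2/20 - 8·6²/30 - 8·2³/(6·6) = 136/45 kN·m
Load 3 — applied couple M₀=-19 kN·m at a=9/2 m (b=L-a=3/2):
  M_3 = R_Ax - M_A  [x≤a] with R_A=-57/16, M_A=-95/16 = (-57/16)·2 - (-95/16) = -19/16 kN·m
Load 4 — point force P=11 kN at a=18/5 m (b=L-a=12/5):
  M_4 = Pb²(3a+b)x/L³ - Pab²/L²  [x≤a] = 11·(12/5)²·(3·(18/5)+(12/5))·2/6³ - 11·(18/5)·(12/5)²/6² = 176/125 kN·m
Superposition: M = Σ M_i = 202369/18000 kN·m ≈ 11.242722 kN·m

M(2) = 202369/18000 kN·m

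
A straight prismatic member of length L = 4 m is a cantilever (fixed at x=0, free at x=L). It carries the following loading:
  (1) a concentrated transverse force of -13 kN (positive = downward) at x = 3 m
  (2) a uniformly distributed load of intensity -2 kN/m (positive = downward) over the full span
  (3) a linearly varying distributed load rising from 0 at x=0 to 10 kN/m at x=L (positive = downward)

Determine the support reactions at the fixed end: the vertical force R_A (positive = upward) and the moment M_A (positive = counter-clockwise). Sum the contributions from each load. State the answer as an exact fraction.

Load 1 — point force P=-13 kN at a=3 m (b=L-a=1):
  R_A = P = (-13) = -13 kN
  M_A = Pa = (-13)·3 = -39 kN·m
Load 2 — uniform load w=-2 kN/m over full span:
  R_A = wL = (-2)·4 = -8 kN
  M_A = wL²/2 = (-2)·4²/2 = -16 kN·m
Load 3 — triangular load w₀=10 kN/m (0→w₀ over full span):
  R_A = w₀L/2 = 10·4/2 = 20 kN
  M_A = w₀L²/3 = 10·4²/3 = 160/3 kN·m
Superposition: R_A = -1 kN, M_A = -5/3 kN·m

R_A = -1 kN, M_A = -5/3 kN·m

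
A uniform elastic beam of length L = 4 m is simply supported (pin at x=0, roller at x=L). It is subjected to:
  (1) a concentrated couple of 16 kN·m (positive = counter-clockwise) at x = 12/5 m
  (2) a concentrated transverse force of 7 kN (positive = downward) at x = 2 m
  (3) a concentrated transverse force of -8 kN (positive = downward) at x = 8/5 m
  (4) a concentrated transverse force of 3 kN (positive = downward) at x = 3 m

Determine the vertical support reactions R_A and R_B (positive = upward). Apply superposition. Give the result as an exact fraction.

Load 1 — applied couple M₀=16 kN·m at a=12/5 m (b=L-a=8/5):
  R_A = M₀/L = 16/4 = 4 kN
  R_B = -M₀/L = -16/4 = -4 kN
Load 2 — point force P=7 kN at a=2 m (b=L-a=2):
  R_A = Pb/L = 7·2/4 = 7/2 kN
  R_B = Pa/L = 7·2/4 = 7/2 kN
Load 3 — point force P=-8 kN at a=8/5 m (b=L-a=12/5):
  R_A = Pb/L = (-8)·(12/5)/4 = -24/5 kN
  R_B = Pa/L = (-8)·(8/5)/4 = -16/5 kN
Load 4 — point force P=3 kN at a=3 m (b=L-a=1):
  R_A = Pb/L = 3·1/4 = 3/4 kN
  R_B = Pa/L = 3·3/4 = 9/4 kN
Superposition: R_A = 69/20 kN, R_B = -29/20 kN

R_A = 69/20 kN, R_B = -29/20 kN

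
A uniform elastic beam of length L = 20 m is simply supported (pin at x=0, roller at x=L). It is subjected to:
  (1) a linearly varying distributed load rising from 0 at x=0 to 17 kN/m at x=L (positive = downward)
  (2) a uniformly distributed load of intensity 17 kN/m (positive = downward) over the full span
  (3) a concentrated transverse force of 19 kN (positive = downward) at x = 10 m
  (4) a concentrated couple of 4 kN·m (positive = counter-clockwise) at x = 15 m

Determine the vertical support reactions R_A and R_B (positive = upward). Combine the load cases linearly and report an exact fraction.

R_A = 7091/30 kN, R_B = 8779/30 kN

Load 1 — triangular load w₀=17 kN/m (0→w₀ over full span):
  R_A = w₀L/6 = 17·20/6 = 170/3 kN
  R_B = w₀L/3 = 17·20/3 = 340/3 kN
Load 2 — uniform load w=17 kN/m over full span:
  R_A = wL/2 = 17·20/2 = 170 kN
  R_B = wL/2 = 17·20/2 = 170 kN
Load 3 — point force P=19 kN at a=10 m (b=L-a=10):
  R_A = Pb/L = 19·10/20 = 19/2 kN
  R_B = Pa/L = 19·10/20 = 19/2 kN
Load 4 — applied couple M₀=4 kN·m at a=15 m (b=L-a=5):
  R_A = M₀/L = 4/20 = 1/5 kN
  R_B = -M₀/L = -4/20 = -1/5 kN
Superposition: R_A = 7091/30 kN, R_B = 8779/30 kN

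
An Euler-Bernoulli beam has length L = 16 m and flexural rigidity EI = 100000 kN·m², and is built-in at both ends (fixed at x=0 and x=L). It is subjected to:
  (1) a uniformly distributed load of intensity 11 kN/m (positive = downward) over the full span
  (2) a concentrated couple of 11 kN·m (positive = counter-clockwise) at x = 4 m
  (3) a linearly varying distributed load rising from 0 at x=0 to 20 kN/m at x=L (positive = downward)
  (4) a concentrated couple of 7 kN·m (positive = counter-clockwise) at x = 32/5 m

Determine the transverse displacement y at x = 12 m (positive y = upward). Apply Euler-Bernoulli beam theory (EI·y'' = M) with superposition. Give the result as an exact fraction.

Load 1 — uniform load w=11 kN/m over full span:
  y_1 = -wx²(L-x)²/(24EI) = -11·12²·(16-12)²/(24·100000) = -33/3125 m
Load 2 — applied couple M₀=11 kN·m at a=4 m (b=L-a=12):
  y_2 = (R_Ax³/6 - M_Ax²/2 - M₀(x-a)²/2)/EI  [x>a] with R_A=99/128, M_A=-33/16 = ((99/128)·12³/6 - (-33/16)·12²/2 - 11·(12-4)²/2)/100000 = 77/400000 m
Load 3 — triangular load w₀=20 kN/m (0→w₀ over full span):
  y_3 = -w₀x²(L-x)²(x+2L)/(120LEI) = -20·12²·(16-12)²·(12+2·16)/(120·16·100000) = -33/3125 m
Load 4 — applied couple M₀=7 kN·m at a=32/5 m (b=L-a=48/5):
  y_4 = (R_Ax³/6 - M_Ax²/2 - M₀(x-a)²/2)/EI  [x>a] with R_A=63/100, M_A=21/25 = ((63/100)·12³/6 - (21/25)·12²/2 - 7·(12-(32/5))²/2)/100000 = 7/62500 m
Superposition: y = Σ y_i = -41631/2000000 m ≈ -0.020816 m

y(12) = -41631/2000000 m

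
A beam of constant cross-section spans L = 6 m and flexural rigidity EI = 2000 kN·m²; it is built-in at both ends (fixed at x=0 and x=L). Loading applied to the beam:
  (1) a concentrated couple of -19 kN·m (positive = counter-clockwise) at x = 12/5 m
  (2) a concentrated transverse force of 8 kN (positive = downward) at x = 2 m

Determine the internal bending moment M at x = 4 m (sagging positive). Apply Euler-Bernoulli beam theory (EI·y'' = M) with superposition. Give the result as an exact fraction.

Load 1 — applied couple M₀=-19 kN·m at a=12/5 m (b=L-a=18/5):
  M_1 = R_Ax - M_A - M₀  [x>a] with R_A=-114/25, M_A=-57/25 = (-114/25)·4 - (-57/25) - (-19) = 76/25 kN·m
Load 2 — point force P=8 kN at a=2 m (b=L-a=4):
  M_2 = Pa²(a+3b)(L-x)/L³ - Pa²b/L²  [x>a] = 8·2²·(2+3·4)·(6-4)/6³ - 8·2²·4/6² = 16/27 kN·m
Superposition: M = Σ M_i = 2452/675 kN·m ≈ 3.632593 kN·m

M(4) = 2452/675 kN·m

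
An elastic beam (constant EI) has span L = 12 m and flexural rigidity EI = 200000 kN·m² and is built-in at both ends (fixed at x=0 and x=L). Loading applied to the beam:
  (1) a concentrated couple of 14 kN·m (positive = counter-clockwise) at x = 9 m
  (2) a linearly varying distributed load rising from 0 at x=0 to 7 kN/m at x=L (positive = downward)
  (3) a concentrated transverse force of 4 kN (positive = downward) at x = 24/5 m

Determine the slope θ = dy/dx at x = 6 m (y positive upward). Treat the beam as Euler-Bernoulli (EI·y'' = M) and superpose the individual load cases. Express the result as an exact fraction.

θ(6) = -6621/200000000 rad

Load 1 — applied couple M₀=14 kN·m at a=9 m (b=L-a=3):
  θ_1 = (R_Ax²/2 - M_Ax)/EI  [x≤a] with R_A=21/16, M_A=35/8 = ((21/16)·6²/2 - (35/8)·6)/200000 = -21/1600000 rad
Load 2 — triangular load w₀=7 kN/m (0→w₀ over full span):
  θ_2 = -w₀(2x(L-x)(L-2x)(x+2L)+x²(L-x)²)/(120LEI) = -7·(2·6·(12-6)·(12-2·6)·(6+2·12)+6²·(12-6)²)/(120·12·200000) = -63/2000000 rad
Load 3 — point force P=4 kN at a=24/5 m (b=L-a=36/5):
  θ_3 = Pa²(L-x)(2bL-(3b+a)(L-x))/(2L³EI)  [x>a] = 4·(24/5)²·(12-6)·(2·(36/5)·12-(3·(36/5)+(24/5))·(12-6))/(2·12³·200000) = 9/781250 rad
Superposition: θ = Σ θ_i = -6621/200000000 rad ≈ -0.000033 rad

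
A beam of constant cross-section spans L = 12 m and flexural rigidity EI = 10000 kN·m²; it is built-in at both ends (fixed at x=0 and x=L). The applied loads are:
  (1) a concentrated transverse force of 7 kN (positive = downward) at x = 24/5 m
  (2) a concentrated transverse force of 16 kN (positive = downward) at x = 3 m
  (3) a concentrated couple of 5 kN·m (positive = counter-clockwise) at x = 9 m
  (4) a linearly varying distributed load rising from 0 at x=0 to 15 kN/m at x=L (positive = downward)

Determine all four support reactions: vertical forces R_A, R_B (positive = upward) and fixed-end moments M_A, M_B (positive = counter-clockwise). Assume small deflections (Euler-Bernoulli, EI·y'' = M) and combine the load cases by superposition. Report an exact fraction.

Load 1 — point force P=7 kN at a=24/5 m (b=L-a=36/5):
  R_A = Pb²(3a+b)/L³ = 7·(36/5)²·(3·(24/5)+(36/5))/12³ = 567/125 kN
  M_A = Pab²/L² = 7·(24/5)·(36/5)²/12² = 1512/125 kN·m
  R_B = Pa²(a+3b)/L³ = 7·(24/5)²·((24/5)+3·(36/5))/12³ = 308/125 kN
  M_B = -Pa²b/L² = -7·(24/5)²·(36/5)/12² = -1008/125 kN·m
Load 2 — point force P=16 kN at a=3 m (b=L-a=9):
  R_A = Pb²(3a+b)/L³ = 16·9²·(3·3+9)/12³ = 27/2 kN
  M_A = Pab²/L² = 16·3·9²/12² = 27 kN·m
  R_B = Pa²(a+3b)/L³ = 16·3²·(3+3·9)/12³ = 5/2 kN
  M_B = -Pa²b/L² = -16·3²·9/12² = -9 kN·m
Load 3 — applied couple M₀=5 kN·m at a=9 m (b=L-a=3):
  R_A = 6M₀ab/L³ = 6·5·9·3/12³ = 15/32 kN
  M_A = M₀b(2a-b)/L² = 5·3·(2·9-3)/12² = 25/16 kN·m
  R_B = -6M₀ab/L³ = -6·5·9·3/12³ = -15/32 kN
  M_B = M₀a(2b-a)/L² = 5·9·(2·3-9)/12² = -15/16 kN·m
Load 4 — triangular load w₀=15 kN/m (0→w₀ over full span):
  R_A = 3w₀L/20 = 3·15·12/20 = 27 kN
  M_A = w₀L²/30 = 15·12²/30 = 72 kN·m
  R_B = 7w₀L/20 = 7·15·12/20 = 63 kN
  M_B = -w₀L²/20 = -15·12²/20 = -108 kN·m
Superposition: R_A = 182019/4000 kN, M_A = 225317/2000 kN·m, R_B = 269981/4000 kN, M_B = -252003/2000 kN·m

R_A = 182019/4000 kN, M_A = 225317/2000 kN·m, R_B = 269981/4000 kN, M_B = -252003/2000 kN·m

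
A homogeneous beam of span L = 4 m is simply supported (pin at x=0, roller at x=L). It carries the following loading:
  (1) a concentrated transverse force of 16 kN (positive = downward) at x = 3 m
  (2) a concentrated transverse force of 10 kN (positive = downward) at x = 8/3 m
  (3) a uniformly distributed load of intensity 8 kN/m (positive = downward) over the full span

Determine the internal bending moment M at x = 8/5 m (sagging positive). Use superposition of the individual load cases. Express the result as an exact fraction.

M(8/5) = 2032/75 kN·m

Load 1 — point force P=16 kN at a=3 m (b=L-a=1):
  M_1 = Pbx/L  [x≤a] = 16·1·(8/5)/4 = 32/5 kN·m
Load 2 — point force P=10 kN at a=8/3 m (b=L-a=4/3):
  M_2 = Pbx/L  [x≤a] = 10·(4/3)·(8/5)/4 = 16/3 kN·m
Load 3 — uniform load w=8 kN/m over full span:
  M_3 = wx(L-x)/2 = 8·(8/5)·(4-(8/5))/2 = 384/25 kN·m
Superposition: M = Σ M_i = 2032/75 kN·m ≈ 27.093333 kN·m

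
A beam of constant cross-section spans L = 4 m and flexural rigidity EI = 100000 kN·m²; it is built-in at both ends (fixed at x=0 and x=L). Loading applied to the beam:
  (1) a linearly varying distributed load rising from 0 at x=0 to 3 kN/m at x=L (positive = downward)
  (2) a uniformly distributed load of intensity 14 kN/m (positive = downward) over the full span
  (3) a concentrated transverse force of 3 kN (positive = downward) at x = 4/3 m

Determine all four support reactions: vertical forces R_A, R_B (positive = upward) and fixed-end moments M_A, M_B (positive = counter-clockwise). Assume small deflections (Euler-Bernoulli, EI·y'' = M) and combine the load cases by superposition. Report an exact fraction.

Load 1 — triangular load w₀=3 kN/m (0→w₀ over full span):
  R_A = 3w₀L/20 = 3·3·4/20 = 9/5 kN
  M_A = w₀L²/30 = 3·4²/30 = 8/5 kN·m
  R_B = 7w₀L/20 = 7·3·4/20 = 21/5 kN
  M_B = -w₀L²/20 = -3·4²/20 = -12/5 kN·m
Load 2 — uniform load w=14 kN/m over full span:
  R_A = wL/2 = 14·4/2 = 28 kN
  M_A = wL²/12 = 14·4²/12 = 56/3 kN·m
  R_B = wL/2 = 14·4/2 = 28 kN
  M_B = -wL²/12 = -14·4²/12 = -56/3 kN·m
Load 3 — point force P=3 kN at a=4/3 m (b=L-a=8/3):
  R_A = Pb²(3a+b)/L³ = 3·(8/3)²·(3·(4/3)+(8/3))/4³ = 20/9 kN
  M_A = Pab²/L² = 3·(4/3)·(8/3)²/4² = 16/9 kN·m
  R_B = Pa²(a+3b)/L³ = 3·(4/3)²·((4/3)+3·(8/3))/4³ = 7/9 kN
  M_B = -Pa²b/L² = -3·(4/3)²·(8/3)/4² = -8/9 kN·m
Superposition: R_A = 1441/45 kN, M_A = 992/45 kN·m, R_B = 1484/45 kN, M_B = -988/45 kN·m

R_A = 1441/45 kN, M_A = 992/45 kN·m, R_B = 1484/45 kN, M_B = -988/45 kN·m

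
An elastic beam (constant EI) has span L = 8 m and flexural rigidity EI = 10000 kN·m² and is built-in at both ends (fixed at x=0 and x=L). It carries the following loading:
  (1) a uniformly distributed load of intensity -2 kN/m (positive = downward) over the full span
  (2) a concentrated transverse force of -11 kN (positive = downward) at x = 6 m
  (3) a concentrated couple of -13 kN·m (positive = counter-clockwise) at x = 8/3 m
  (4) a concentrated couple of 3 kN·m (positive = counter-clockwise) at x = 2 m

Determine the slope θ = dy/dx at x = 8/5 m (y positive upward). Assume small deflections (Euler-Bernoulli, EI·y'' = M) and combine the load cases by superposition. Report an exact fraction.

θ(8/5) = 2111/1875000 rad

Load 1 — uniform load w=-2 kN/m over full span:
  θ_1 = -wx(L-x)(L-2x)/(12EI) = -(-2)·(8/5)·(8-(8/5))·(8-2·(8/5))/(12·10000) = 64/78125 rad
Load 2 — point force P=-11 kN at a=6 m (b=L-a=2):
  θ_2 = -Pb²x(2aL-(3a+b)x)/(2L³EI)  [x≤a] = -(-11)·2²·(8/5)·(2·6·8-(3·6+2)·(8/5))/(2·8³·10000) = 11/25000 rad
Load 3 — applied couple M₀=-13 kN·m at a=8/3 m (b=L-a=16/3):
  θ_3 = (R_Ax²/2 - M_Ax)/EI  [x≤a] with R_A=-13/6, M_A=0 = ((-13/6)·(8/5)²/2 - 0·(8/5))/10000 = -13/46875 rad
Load 4 — applied couple M₀=3 kN·m at a=2 m (b=L-a=6):
  θ_4 = (R_Ax²/2 - M_Ax)/EI  [x≤a] with R_A=27/64, M_A=-9/16 = ((27/64)·(8/5)²/2 - (-9/16)·(8/5))/10000 = 9/62500 rad
Superposition: θ = Σ θ_i = 2111/1875000 rad ≈ 0.001126 rad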